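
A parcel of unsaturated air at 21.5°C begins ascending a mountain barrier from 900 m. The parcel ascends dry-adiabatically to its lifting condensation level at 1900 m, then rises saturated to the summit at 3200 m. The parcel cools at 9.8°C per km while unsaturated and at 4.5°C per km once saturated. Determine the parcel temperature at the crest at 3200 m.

From 900 m to 1900 m (dry): cools by 9.8 × 1 = 9.8°C, giving 11.7°C.
From 1900 m to 3200 m (saturated): cools by 4.5 × 1.3 = 5.85°C, giving 5.85°C.

5.85°C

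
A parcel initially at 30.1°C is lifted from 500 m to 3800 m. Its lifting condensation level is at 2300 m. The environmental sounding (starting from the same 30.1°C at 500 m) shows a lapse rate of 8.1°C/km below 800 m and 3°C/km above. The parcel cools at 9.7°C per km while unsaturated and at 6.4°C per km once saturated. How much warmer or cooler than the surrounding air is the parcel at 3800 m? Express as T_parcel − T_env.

Parcel:
  Dry to 2300 m: -9.7 × 1.8 km = -17.46°C, so T = 12.64°C.
  Saturated to 3800 m: -6.4 × 1.5 km = -9.6°C, so T = 3.04°C.
Environment:
  Environment, lower layer to 800 m: -8.1 × 0.3 km = -2.43°C, so T = 27.67°C.
  Environment, upper layer to 3800 m: -3 × 3 km = -9°C, so T = 18.67°C.
T_parcel − T_env = 3.04 − 18.67 = -15.63°C

-15.63°C (parcel cooler than environment)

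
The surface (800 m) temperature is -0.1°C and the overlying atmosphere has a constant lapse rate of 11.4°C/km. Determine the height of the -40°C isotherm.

Height above start = (-0.1 − (-40)) / 11.4 = 3.5 km
Altitude = 800 m + 3500 m = 4300 m

4300 m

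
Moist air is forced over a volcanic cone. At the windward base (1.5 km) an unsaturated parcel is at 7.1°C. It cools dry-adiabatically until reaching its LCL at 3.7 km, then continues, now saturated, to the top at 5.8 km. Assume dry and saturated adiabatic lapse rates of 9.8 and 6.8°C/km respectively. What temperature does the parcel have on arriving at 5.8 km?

-28.74°C

1500 → 3700 m (dry, 9.8°C/km): ΔT = -9.8 × 2.2 = -21.56°C → T = -14.46°C
3700 → 5800 m (saturated, 6.8°C/km): ΔT = -6.8 × 2.1 = -14.28°C → T = -28.74°C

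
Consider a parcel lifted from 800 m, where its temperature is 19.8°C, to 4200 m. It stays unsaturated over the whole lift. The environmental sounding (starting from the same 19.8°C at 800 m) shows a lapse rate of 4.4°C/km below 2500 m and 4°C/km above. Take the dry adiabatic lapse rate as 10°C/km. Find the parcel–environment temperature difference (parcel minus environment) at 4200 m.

Parcel:
  From 800 m to 4200 m (dry): cools by 10 × 3.4 = 34°C, giving -14.2°C.
Environment:
  From 800 m to 2500 m (environment, lower layer): cools by 4.4 × 1.7 = 7.48°C, giving 12.32°C.
  From 2500 m to 4200 m (environment, upper layer): cools by 4 × 1.7 = 6.8°C, giving 5.52°C.
T_parcel − T_env = -14.2 − 5.52 = -19.72°C

-19.72°C (parcel cooler than environment)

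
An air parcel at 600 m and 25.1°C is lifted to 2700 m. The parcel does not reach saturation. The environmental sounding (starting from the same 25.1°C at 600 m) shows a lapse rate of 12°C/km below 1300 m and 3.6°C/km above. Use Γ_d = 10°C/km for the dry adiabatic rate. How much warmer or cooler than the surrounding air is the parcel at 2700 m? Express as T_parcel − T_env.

Parcel:
  600–2700 m, dry: Δz = 2.1 km ⇒ ΔT = -21°C; T = 4.1°C
Environment:
  600–1300 m, environment, lower layer: Δz = 0.7 km ⇒ ΔT = -8.4°C; T = 16.7°C
  1300–2700 m, environment, upper layer: Δz = 1.4 km ⇒ ΔT = -5.04°C; T = 11.66°C
T_parcel − T_env = 4.1 − 11.66 = -7.56°C

-7.56°C (parcel cooler than environment)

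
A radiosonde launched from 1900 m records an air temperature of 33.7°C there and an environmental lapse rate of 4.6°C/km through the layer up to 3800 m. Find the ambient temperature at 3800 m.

24.96°C

Environmental to 3800 m: -4.6 × 1.9 km = -8.74°C, so T = 24.96°C.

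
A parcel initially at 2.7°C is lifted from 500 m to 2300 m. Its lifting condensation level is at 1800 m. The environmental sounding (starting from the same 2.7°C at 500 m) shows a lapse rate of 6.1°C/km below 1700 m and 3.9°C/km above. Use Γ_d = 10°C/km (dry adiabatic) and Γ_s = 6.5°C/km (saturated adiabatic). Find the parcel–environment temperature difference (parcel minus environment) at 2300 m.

Parcel:
  500 → 1800 m (dry, 10°C/km): ΔT = -10 × 1.3 = -13°C → T = -10.3°C
  1800 → 2300 m (saturated, 6.5°C/km): ΔT = -6.5 × 0.5 = -3.25°C → T = -13.55°C
Environment:
  500 → 1700 m (environment, lower layer, 6.1°C/km): ΔT = -6.1 × 1.2 = -7.32°C → T = -4.62°C
  1700 → 2300 m (environment, upper layer, 3.9°C/km): ΔT = -3.9 × 0.6 = -2.34°C → T = -6.96°C
T_parcel − T_env = -13.55 − (-6.96) = -6.59°C

-6.59°C (parcel cooler than environment)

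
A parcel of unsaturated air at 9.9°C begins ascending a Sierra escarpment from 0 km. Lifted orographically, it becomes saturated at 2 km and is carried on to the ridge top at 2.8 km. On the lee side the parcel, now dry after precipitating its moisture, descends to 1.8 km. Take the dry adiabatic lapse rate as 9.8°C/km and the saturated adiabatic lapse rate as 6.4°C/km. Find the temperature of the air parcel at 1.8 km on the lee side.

-5.02°C

0–2000 m, dry: Δz = 2 km ⇒ ΔT = -19.6°C; T = -9.7°C
2000–2800 m, saturated: Δz = 0.8 km ⇒ ΔT = -5.12°C; T = -14.82°C
2800–1800 m, dry descent: Δz = 1 km ⇒ ΔT = +9.8°C; T = -5.02°C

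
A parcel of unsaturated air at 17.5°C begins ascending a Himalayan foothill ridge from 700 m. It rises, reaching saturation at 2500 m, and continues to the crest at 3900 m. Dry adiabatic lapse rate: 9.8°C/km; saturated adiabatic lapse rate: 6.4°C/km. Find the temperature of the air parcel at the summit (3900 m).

-9.1°C

700 → 2500 m (dry, 9.8°C/km): ΔT = -9.8 × 1.8 = -17.64°C → T = -0.14°C
2500 → 3900 m (saturated, 6.4°C/km): ΔT = -6.4 × 1.4 = -8.96°C → T = -9.1°C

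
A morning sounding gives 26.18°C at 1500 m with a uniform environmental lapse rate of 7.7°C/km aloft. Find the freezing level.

Height above start = (26.18 − 0) / 7.7 = 3.4 km
Altitude = 1500 m + 3400 m = 4900 m

4900 m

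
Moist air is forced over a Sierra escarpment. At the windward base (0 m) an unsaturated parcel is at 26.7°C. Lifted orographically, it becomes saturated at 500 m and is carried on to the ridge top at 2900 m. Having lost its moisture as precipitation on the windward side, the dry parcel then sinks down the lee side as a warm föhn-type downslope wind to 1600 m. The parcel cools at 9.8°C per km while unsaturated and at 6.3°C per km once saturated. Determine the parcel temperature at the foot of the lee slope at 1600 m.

19.42°C

0–500 m, dry: Δz = 0.5 km ⇒ ΔT = -4.9°C; T = 21.8°C
500–2900 m, saturated: Δz = 2.4 km ⇒ ΔT = -15.12°C; T = 6.68°C
2900–1600 m, dry descent: Δz = 1.3 km ⇒ ΔT = +12.74°C; T = 19.42°C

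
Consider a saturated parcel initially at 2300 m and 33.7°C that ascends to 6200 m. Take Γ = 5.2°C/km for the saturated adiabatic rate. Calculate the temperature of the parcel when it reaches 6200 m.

From 2300 m to 6200 m (saturated adiabatic): cools by 5.2 × 3.9 = 20.28°C, giving 13.42°C.

13.42°C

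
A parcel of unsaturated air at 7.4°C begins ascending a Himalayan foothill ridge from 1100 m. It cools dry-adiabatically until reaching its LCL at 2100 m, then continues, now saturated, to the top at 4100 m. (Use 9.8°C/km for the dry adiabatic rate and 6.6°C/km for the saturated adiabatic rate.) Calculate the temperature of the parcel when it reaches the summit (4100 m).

1100 → 2100 m (dry, 9.8°C/km): ΔT = -9.8 × 1 = -9.8°C → T = -2.4°C
2100 → 4100 m (saturated, 6.6°C/km): ΔT = -6.6 × 2 = -13.2°C → T = -15.6°C

-15.6°C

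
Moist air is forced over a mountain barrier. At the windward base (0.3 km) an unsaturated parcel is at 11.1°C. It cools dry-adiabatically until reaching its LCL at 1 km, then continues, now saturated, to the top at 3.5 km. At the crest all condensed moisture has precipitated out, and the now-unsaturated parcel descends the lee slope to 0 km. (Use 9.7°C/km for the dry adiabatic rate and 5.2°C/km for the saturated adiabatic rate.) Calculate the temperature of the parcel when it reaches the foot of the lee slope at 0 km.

25.26°C

300–1000 m, dry: Δz = 0.7 km ⇒ ΔT = -6.79°C; T = 4.31°C
1000–3500 m, saturated: Δz = 2.5 km ⇒ ΔT = -13°C; T = -8.69°C
3500–0 m, dry descent: Δz = 3.5 km ⇒ ΔT = +33.95°C; T = 25.26°C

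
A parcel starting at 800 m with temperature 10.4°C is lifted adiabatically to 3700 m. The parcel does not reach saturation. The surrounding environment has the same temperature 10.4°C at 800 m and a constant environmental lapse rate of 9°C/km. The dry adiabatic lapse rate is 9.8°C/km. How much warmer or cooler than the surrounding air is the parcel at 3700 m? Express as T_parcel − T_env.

-2.32°C (parcel cooler than environment)

Parcel:
  800–3700 m, dry: Δz = 2.9 km ⇒ ΔT = -28.42°C; T = -18.02°C
Environment:
  800–3700 m, environment: Δz = 2.9 km ⇒ ΔT = -26.1°C; T = -15.7°C
T_parcel − T_env = -18.02 − (-15.7) = -2.32°C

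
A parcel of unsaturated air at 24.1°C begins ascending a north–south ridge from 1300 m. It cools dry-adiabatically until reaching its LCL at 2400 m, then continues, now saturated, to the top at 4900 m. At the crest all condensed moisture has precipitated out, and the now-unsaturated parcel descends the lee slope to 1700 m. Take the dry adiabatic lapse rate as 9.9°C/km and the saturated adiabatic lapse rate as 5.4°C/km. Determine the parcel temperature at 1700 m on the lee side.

31.39°C

1300–2400 m, dry: Δz = 1.1 km ⇒ ΔT = -10.89°C; T = 13.21°C
2400–4900 m, saturated: Δz = 2.5 km ⇒ ΔT = -13.5°C; T = -0.29°C
4900–1700 m, dry descent: Δz = 3.2 km ⇒ ΔT = +31.68°C; T = 31.39°C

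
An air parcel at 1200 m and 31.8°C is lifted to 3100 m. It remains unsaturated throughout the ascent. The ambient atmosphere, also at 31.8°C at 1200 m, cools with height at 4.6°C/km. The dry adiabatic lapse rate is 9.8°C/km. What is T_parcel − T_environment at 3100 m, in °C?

Parcel:
  From 1200 m to 3100 m (dry): cools by 9.8 × 1.9 = 18.62°C, giving 13.18°C.
Environment:
  From 1200 m to 3100 m (environment): cools by 4.6 × 1.9 = 8.74°C, giving 23.06°C.
T_parcel − T_env = 13.18 − 23.06 = -9.88°C

-9.88°C (parcel cooler than environment)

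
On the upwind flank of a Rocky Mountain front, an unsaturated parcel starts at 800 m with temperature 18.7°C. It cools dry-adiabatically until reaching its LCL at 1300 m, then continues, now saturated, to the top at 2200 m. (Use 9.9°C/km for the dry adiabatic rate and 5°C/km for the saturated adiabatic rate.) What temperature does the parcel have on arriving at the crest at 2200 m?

9.25°C

From 800 m to 1300 m (dry): cools by 9.9 × 0.5 = 4.95°C, giving 13.75°C.
From 1300 m to 2200 m (saturated): cools by 5 × 0.9 = 4.5°C, giving 9.25°C.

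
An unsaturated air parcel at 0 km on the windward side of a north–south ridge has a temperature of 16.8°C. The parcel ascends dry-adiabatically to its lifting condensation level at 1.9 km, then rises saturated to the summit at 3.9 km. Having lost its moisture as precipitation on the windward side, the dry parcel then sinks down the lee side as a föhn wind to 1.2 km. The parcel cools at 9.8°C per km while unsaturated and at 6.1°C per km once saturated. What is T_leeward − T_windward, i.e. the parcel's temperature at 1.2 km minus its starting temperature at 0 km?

-4.36°C

Dry to 1900 m: -9.8 × 1.9 km = -18.62°C, so T = -1.82°C.
Saturated to 3900 m: -6.1 × 2 km = -12.2°C, so T = -14.02°C.
Dry descent to 1200 m: +9.8 × 2.7 km = +26.46°C, so T = 12.44°C.
Net change vs windward start: 12.44 − 16.8 = -4.36°C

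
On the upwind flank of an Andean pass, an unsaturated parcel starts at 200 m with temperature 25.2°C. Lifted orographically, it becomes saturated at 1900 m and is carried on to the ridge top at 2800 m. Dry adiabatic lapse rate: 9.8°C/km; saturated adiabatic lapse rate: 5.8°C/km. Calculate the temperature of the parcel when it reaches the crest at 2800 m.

200 → 1900 m (dry, 9.8°C/km): ΔT = -9.8 × 1.7 = -16.66°C → T = 8.54°C
1900 → 2800 m (saturated, 5.8°C/km): ΔT = -5.8 × 0.9 = -5.22°C → T = 3.32°C

3.32°C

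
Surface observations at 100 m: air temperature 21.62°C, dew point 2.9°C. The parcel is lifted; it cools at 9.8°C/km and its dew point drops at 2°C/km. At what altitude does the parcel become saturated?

T and T_d converge at 9.8 − 2 = 7.8°C per km
Height above start = (21.62 − 2.9) / 7.8 = 2.4 km
LCL altitude = 100 m + 2400 m = 2500 m

2500 m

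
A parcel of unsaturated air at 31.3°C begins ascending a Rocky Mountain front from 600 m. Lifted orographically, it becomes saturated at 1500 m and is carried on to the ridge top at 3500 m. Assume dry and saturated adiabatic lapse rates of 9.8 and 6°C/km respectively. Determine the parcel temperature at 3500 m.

10.48°C

Dry to 1500 m: -9.8 × 0.9 km = -8.82°C, so T = 22.48°C.
Saturated to 3500 m: -6 × 2 km = -12°C, so T = 10.48°C.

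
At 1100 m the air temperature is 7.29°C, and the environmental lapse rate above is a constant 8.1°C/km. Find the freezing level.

2000 m

Height above start = (7.29 − 0) / 8.1 = 0.9 km
Altitude = 1100 m + 900 m = 2000 m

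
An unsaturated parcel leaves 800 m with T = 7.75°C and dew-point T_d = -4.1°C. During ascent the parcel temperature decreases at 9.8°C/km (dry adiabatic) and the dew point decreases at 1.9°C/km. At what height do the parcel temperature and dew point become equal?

T and T_d converge at 9.8 − 1.9 = 7.9°C per km
Height above start = (7.75 − (-4.1)) / 7.9 = 1.5 km
LCL altitude = 800 m + 1500 m = 2300 m

2300 m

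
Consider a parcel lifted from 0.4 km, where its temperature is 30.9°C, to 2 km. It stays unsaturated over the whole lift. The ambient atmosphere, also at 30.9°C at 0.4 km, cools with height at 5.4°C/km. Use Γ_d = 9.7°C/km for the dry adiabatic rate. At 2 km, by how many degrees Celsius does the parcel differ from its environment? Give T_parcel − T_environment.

-6.88°C (parcel cooler than environment)

Parcel:
  400 → 2000 m (dry, 9.7°C/km): ΔT = -9.7 × 1.6 = -15.52°C → T = 15.38°C
Environment:
  400 → 2000 m (environment, 5.4°C/km): ΔT = -5.4 × 1.6 = -8.64°C → T = 22.26°C
T_parcel − T_env = 15.38 − 22.26 = -6.88°C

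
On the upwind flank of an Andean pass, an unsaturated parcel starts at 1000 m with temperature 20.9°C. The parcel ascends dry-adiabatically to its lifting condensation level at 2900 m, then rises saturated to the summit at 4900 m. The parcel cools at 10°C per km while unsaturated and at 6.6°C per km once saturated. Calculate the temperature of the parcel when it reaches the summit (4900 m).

1000–2900 m, dry: Δz = 1.9 km ⇒ ΔT = -19°C; T = 1.9°C
2900–4900 m, saturated: Δz = 2 km ⇒ ΔT = -13.2°C; T = -11.3°C

-11.3°C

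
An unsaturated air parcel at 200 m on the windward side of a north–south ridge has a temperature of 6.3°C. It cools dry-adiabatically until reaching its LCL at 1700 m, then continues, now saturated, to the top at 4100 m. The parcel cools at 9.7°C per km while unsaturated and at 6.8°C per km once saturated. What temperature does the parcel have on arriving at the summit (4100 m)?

200–1700 m, dry: Δz = 1.5 km ⇒ ΔT = -14.55°C; T = -8.25°C
1700–4100 m, saturated: Δz = 2.4 km ⇒ ΔT = -16.32°C; T = -24.57°C

-24.57°C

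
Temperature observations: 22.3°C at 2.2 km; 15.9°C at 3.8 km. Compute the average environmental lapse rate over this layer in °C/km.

4°C/km

Γ = −ΔT/Δz = (22.3 − 15.9) / (3800 − 2200) m
  = 6.4°C / 1.6 km = 4°C/km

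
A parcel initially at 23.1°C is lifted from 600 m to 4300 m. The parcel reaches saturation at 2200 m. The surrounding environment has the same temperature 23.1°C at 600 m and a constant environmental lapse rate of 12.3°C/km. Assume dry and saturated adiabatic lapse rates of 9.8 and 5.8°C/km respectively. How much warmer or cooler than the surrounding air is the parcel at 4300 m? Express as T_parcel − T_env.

+17.65°C (parcel warmer than environment)

Parcel:
  From 600 m to 2200 m (dry): cools by 9.8 × 1.6 = 15.68°C, giving 7.42°C.
  From 2200 m to 4300 m (saturated): cools by 5.8 × 2.1 = 12.18°C, giving -4.76°C.
Environment:
  From 600 m to 4300 m (environment): cools by 12.3 × 3.7 = 45.51°C, giving -22.41°C.
T_parcel − T_env = -4.76 − (-22.41) = +17.65°C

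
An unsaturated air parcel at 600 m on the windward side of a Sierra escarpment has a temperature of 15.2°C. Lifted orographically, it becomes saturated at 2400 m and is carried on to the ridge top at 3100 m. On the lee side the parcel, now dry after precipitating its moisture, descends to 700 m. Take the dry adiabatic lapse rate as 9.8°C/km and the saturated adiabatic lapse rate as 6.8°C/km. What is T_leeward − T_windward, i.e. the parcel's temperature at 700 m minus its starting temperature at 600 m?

+1.12°C

Dry to 2400 m: -9.8 × 1.8 km = -17.64°C, so T = -2.44°C.
Saturated to 3100 m: -6.8 × 0.7 km = -4.76°C, so T = -7.2°C.
Dry descent to 700 m: +9.8 × 2.4 km = +23.52°C, so T = 16.32°C.
Net change vs windward start: 16.32 − 15.2 = +1.12°C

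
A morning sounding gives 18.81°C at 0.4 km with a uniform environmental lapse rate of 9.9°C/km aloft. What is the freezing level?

Height above start = (18.81 − 0) / 9.9 = 1.9 km
Altitude = 400 m + 1900 m = 2300 m

2.3 km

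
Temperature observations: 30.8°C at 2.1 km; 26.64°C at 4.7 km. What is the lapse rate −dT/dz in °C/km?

Γ = −ΔT/Δz = (30.8 − 26.64) / (4700 − 2100) m
  = 4.16°C / 2.6 km = 1.6°C/km

1.6°C/km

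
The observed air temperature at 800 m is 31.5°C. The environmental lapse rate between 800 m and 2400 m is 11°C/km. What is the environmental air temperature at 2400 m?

Environmental to 2400 m: -11 × 1.6 km = -17.6°C, so T = 13.9°C.

13.9°C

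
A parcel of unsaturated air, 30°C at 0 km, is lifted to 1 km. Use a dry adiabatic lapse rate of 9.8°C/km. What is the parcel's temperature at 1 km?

20.2°C

From 0 m to 1000 m (dry adiabatic): cools by 9.8 × 1 = 9.8°C, giving 20.2°C.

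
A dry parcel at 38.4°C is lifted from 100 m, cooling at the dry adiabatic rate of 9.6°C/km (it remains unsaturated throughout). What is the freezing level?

4100 m

Height above start = (38.4 − 0) / 9.6 = 4 km
Altitude = 100 m + 4000 m = 4100 m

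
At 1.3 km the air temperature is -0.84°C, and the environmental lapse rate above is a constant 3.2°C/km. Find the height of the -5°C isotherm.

2.6 km

Height above start = (-0.84 − (-5)) / 3.2 = 1.3 km
Altitude = 1300 m + 1300 m = 2600 m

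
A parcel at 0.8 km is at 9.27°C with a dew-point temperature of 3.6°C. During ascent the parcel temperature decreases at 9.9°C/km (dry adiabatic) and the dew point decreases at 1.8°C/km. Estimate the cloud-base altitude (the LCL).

1.5 km

T and T_d converge at 9.9 − 1.8 = 8.1°C per km
Height above start = (9.27 − 3.6) / 8.1 = 0.7 km
LCL altitude = 800 m + 700 m = 1500 m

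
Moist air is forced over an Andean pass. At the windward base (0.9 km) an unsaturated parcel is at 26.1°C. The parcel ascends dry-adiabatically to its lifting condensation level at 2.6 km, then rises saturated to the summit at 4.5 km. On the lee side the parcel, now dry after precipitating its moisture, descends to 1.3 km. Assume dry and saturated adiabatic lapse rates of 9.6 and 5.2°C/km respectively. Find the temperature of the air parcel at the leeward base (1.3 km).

30.62°C

Dry to 2600 m: -9.6 × 1.7 km = -16.32°C, so T = 9.78°C.
Saturated to 4500 m: -5.2 × 1.9 km = -9.88°C, so T = -0.1°C.
Dry descent to 1300 m: +9.6 × 3.2 km = +30.72°C, so T = 30.62°C.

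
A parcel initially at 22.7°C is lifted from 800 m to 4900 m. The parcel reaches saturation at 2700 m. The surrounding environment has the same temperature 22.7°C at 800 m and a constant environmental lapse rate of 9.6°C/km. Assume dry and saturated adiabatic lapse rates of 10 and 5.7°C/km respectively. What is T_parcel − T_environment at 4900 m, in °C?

+7.82°C (parcel warmer than environment)

Parcel:
  From 800 m to 2700 m (dry): cools by 10 × 1.9 = 19°C, giving 3.7°C.
  From 2700 m to 4900 m (saturated): cools by 5.7 × 2.2 = 12.54°C, giving -8.84°C.
Environment:
  From 800 m to 4900 m (environment): cools by 9.6 × 4.1 = 39.36°C, giving -16.66°C.
T_parcel − T_env = -8.84 − (-16.66) = +7.82°C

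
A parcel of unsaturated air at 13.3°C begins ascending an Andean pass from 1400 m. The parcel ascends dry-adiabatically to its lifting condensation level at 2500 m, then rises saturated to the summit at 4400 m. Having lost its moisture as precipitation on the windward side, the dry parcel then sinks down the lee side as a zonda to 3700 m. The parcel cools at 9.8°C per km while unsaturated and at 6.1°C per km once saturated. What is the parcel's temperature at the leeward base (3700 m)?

From 1400 m to 2500 m (dry): cools by 9.8 × 1.1 = 10.78°C, giving 2.52°C.
From 2500 m to 4400 m (saturated): cools by 6.1 × 1.9 = 11.59°C, giving -9.07°C.
From 4400 m to 3700 m (dry descent): warms by 9.8 × 0.7 = 6.86°C, giving -2.21°C.

-2.21°C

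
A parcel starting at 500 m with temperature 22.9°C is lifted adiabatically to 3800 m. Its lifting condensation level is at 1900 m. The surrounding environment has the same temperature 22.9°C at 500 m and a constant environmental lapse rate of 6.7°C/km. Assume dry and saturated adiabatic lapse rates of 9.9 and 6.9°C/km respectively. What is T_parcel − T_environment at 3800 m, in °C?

Parcel:
  500 → 1900 m (dry, 9.9°C/km): ΔT = -9.9 × 1.4 = -13.86°C → T = 9.04°C
  1900 → 3800 m (saturated, 6.9°C/km): ΔT = -6.9 × 1.9 = -13.11°C → T = -4.07°C
Environment:
  500 → 3800 m (environment, 6.7°C/km): ΔT = -6.7 × 3.3 = -22.11°C → T = 0.79°C
T_parcel − T_env = -4.07 − 0.79 = -4.86°C

-4.86°C (parcel cooler than environment)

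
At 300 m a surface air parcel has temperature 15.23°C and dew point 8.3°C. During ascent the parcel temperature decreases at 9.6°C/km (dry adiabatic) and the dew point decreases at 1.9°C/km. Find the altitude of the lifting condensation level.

1200 m

T and T_d converge at 9.6 − 1.9 = 7.7°C per km
Height above start = (15.23 − 8.3) / 7.7 = 0.9 km
LCL altitude = 300 m + 900 m = 1200 m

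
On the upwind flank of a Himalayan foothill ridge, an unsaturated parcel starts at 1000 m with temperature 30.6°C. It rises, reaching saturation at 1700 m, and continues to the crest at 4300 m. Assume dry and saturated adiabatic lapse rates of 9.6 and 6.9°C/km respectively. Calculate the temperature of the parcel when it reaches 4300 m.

1000–1700 m, dry: Δz = 0.7 km ⇒ ΔT = -6.72°C; T = 23.88°C
1700–4300 m, saturated: Δz = 2.6 km ⇒ ΔT = -17.94°C; T = 5.94°C

5.94°C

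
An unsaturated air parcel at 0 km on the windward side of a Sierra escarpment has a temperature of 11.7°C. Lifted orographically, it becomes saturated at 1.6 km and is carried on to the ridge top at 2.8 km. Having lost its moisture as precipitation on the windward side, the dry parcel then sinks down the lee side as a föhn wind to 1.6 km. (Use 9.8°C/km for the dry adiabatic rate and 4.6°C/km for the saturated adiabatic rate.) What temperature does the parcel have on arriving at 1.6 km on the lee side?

From 0 m to 1600 m (dry): cools by 9.8 × 1.6 = 15.68°C, giving -3.98°C.
From 1600 m to 2800 m (saturated): cools by 4.6 × 1.2 = 5.52°C, giving -9.5°C.
From 2800 m to 1600 m (dry descent): warms by 9.8 × 1.2 = 11.76°C, giving 2.26°C.

2.26°C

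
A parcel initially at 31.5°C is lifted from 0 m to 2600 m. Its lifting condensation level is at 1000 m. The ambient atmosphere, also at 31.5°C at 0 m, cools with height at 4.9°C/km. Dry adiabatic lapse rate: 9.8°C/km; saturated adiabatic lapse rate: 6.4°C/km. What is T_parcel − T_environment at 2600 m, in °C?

-7.3°C (parcel cooler than environment)

Parcel:
  0 → 1000 m (dry, 9.8°C/km): ΔT = -9.8 × 1 = -9.8°C → T = 21.7°C
  1000 → 2600 m (saturated, 6.4°C/km): ΔT = -6.4 × 1.6 = -10.24°C → T = 11.46°C
Environment:
  0 → 2600 m (environment, 4.9°C/km): ΔT = -4.9 × 2.6 = -12.74°C → T = 18.76°C
T_parcel − T_env = 11.46 − 18.76 = -7.3°C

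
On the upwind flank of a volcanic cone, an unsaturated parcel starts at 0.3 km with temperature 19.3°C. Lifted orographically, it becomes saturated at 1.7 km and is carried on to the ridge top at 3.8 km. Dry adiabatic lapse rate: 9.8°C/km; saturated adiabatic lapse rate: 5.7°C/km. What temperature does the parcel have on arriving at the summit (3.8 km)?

From 300 m to 1700 m (dry): cools by 9.8 × 1.4 = 13.72°C, giving 5.58°C.
From 1700 m to 3800 m (saturated): cools by 5.7 × 2.1 = 11.97°C, giving -6.39°C.

-6.39°C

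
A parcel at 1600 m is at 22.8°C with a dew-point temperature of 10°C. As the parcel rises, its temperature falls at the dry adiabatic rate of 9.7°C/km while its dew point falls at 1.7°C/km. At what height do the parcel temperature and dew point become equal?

3200 m

T and T_d converge at 9.7 − 1.7 = 8°C per km
Height above start = (22.8 − 10) / 8 = 1.6 km
LCL altitude = 1600 m + 1600 m = 3200 m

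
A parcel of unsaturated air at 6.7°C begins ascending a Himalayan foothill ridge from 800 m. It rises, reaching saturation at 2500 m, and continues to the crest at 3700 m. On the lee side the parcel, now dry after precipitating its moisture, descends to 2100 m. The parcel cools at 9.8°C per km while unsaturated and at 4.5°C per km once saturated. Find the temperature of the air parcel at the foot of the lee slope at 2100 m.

0.32°C

Dry to 2500 m: -9.8 × 1.7 km = -16.66°C, so T = -9.96°C.
Saturated to 3700 m: -4.5 × 1.2 km = -5.4°C, so T = -15.36°C.
Dry descent to 2100 m: +9.8 × 1.6 km = +15.68°C, so T = 0.32°C.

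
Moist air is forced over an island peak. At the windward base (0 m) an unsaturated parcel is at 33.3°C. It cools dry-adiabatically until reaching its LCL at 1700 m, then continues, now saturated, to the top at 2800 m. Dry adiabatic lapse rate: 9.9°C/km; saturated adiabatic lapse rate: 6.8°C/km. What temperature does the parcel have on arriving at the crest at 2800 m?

8.99°C

Dry to 1700 m: -9.9 × 1.7 km = -16.83°C, so T = 16.47°C.
Saturated to 2800 m: -6.8 × 1.1 km = -7.48°C, so T = 8.99°C.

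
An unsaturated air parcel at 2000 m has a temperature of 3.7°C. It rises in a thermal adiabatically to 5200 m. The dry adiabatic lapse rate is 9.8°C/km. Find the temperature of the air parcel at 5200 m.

From 2000 m to 5200 m (dry adiabatic): cools by 9.8 × 3.2 = 31.36°C, giving -27.66°C.

-27.66°C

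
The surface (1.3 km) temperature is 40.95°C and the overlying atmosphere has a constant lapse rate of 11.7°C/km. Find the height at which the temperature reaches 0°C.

4.8 km

Height above start = (40.95 − 0) / 11.7 = 3.5 km
Altitude = 1300 m + 3500 m = 4800 m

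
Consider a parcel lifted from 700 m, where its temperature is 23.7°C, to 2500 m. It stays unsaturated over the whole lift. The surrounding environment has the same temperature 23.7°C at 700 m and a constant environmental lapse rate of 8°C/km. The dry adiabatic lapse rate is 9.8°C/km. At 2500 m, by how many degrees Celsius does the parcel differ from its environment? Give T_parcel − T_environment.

-3.24°C (parcel cooler than environment)

Parcel:
  700 → 2500 m (dry, 9.8°C/km): ΔT = -9.8 × 1.8 = -17.64°C → T = 6.06°C
Environment:
  700 → 2500 m (environment, 8°C/km): ΔT = -8 × 1.8 = -14.4°C → T = 9.3°C
T_parcel − T_env = 6.06 − 9.3 = -3.24°C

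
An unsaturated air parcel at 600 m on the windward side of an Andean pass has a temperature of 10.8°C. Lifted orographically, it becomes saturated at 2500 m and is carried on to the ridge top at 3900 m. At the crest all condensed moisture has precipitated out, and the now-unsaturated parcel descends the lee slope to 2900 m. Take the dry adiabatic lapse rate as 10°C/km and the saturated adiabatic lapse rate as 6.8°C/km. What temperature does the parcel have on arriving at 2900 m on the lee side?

-7.72°C

Dry to 2500 m: -10 × 1.9 km = -19°C, so T = -8.2°C.
Saturated to 3900 m: -6.8 × 1.4 km = -9.52°C, so T = -17.72°C.
Dry descent to 2900 m: +10 × 1 km = +10°C, so T = -7.72°C.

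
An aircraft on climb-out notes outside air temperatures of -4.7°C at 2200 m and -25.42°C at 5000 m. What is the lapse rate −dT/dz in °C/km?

7.4°C/km

Γ = −ΔT/Δz = (-4.7 − (-25.42)) / (5000 − 2200) m
  = 20.72°C / 2.8 km = 7.4°C/km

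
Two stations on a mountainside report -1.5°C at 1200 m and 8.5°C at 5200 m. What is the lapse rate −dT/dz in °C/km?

Γ = −ΔT/Δz = (-1.5 − 8.5) / (5200 − 1200) m
  = -10°C / 4 km = -2.5°C/km

-2.5°C/km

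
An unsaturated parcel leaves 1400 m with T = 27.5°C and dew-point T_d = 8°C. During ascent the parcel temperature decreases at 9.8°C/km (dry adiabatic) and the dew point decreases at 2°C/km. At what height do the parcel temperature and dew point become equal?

3900 m

T and T_d converge at 9.8 − 2 = 7.8°C per km
Height above start = (27.5 − 8) / 7.8 = 2.5 km
LCL altitude = 1400 m + 2500 m = 3900 m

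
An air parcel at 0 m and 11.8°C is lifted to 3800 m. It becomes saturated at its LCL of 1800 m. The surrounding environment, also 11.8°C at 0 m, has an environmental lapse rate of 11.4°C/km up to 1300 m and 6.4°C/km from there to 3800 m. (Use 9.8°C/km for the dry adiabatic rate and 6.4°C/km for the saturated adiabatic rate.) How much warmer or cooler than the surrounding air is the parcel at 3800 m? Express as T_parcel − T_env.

+0.38°C (parcel warmer than environment)

Parcel:
  0 → 1800 m (dry, 9.8°C/km): ΔT = -9.8 × 1.8 = -17.64°C → T = -5.84°C
  1800 → 3800 m (saturated, 6.4°C/km): ΔT = -6.4 × 2 = -12.8°C → T = -18.64°C
Environment:
  0 → 1300 m (environment, lower layer, 11.4°C/km): ΔT = -11.4 × 1.3 = -14.82°C → T = -3.02°C
  1300 → 3800 m (environment, upper layer, 6.4°C/km): ΔT = -6.4 × 2.5 = -16°C → T = -19.02°C
T_parcel − T_env = -18.64 − (-19.02) = +0.38°C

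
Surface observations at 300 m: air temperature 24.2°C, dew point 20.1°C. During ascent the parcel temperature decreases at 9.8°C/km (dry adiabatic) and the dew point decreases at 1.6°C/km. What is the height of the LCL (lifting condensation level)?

T and T_d converge at 9.8 − 1.6 = 8.2°C per km
Height above start = (24.2 − 20.1) / 8.2 = 0.5 km
LCL altitude = 300 m + 500 m = 800 m

800 m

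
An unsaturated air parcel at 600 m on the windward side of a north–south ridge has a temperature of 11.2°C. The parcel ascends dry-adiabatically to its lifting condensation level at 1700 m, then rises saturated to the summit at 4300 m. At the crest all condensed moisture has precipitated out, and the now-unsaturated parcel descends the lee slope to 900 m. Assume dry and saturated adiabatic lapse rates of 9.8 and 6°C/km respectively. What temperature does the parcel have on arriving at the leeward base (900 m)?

Dry to 1700 m: -9.8 × 1.1 km = -10.78°C, so T = 0.42°C.
Saturated to 4300 m: -6 × 2.6 km = -15.6°C, so T = -15.18°C.
Dry descent to 900 m: +9.8 × 3.4 km = +33.32°C, so T = 18.14°C.

18.14°C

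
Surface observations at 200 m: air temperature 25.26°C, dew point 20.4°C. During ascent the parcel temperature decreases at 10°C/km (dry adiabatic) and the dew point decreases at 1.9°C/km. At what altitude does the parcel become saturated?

800 m

T and T_d converge at 10 − 1.9 = 8.1°C per km
Height above start = (25.26 − 20.4) / 8.1 = 0.6 km
LCL altitude = 200 m + 600 m = 800 m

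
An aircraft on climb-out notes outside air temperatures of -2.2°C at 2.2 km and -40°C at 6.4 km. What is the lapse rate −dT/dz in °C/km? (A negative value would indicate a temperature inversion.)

9°C/km

Γ = −ΔT/Δz = (-2.2 − (-40)) / (6400 − 2200) m
  = 37.8°C / 4.2 km = 9°C/km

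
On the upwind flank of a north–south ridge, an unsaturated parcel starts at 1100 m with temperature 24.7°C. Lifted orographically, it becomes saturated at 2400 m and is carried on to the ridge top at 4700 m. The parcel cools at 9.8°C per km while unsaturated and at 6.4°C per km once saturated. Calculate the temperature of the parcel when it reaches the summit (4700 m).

-2.76°C

1100 → 2400 m (dry, 9.8°C/km): ΔT = -9.8 × 1.3 = -12.74°C → T = 11.96°C
2400 → 4700 m (saturated, 6.4°C/km): ΔT = -6.4 × 2.3 = -14.72°C → T = -2.76°C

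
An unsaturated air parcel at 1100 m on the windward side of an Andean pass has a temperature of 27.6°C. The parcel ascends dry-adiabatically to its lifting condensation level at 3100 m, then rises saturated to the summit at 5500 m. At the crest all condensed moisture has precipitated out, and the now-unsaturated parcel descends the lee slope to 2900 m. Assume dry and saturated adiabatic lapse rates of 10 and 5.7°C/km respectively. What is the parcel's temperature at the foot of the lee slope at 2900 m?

19.92°C

1100 → 3100 m (dry, 10°C/km): ΔT = -10 × 2 = -20°C → T = 7.6°C
3100 → 5500 m (saturated, 5.7°C/km): ΔT = -5.7 × 2.4 = -13.68°C → T = -6.08°C
5500 → 2900 m (dry descent, 10°C/km): ΔT = +10 × 2.6 = +26°C → T = 19.92°C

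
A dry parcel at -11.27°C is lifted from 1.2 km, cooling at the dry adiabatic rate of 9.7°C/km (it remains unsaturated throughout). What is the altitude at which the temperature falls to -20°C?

Height above start = (-11.27 − (-20)) / 9.7 = 0.9 km
Altitude = 1200 m + 900 m = 2100 m

2.1 km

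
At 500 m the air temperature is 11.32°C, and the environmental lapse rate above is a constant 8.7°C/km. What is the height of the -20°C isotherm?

Height above start = (11.32 − (-20)) / 8.7 = 3.6 km
Altitude = 500 m + 3600 m = 4100 m

4100 m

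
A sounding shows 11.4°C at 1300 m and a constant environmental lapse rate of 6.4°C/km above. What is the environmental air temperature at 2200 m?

1300–2200 m, environmental: Δz = 0.9 km ⇒ ΔT = -5.76°C; T = 5.64°C

5.64°C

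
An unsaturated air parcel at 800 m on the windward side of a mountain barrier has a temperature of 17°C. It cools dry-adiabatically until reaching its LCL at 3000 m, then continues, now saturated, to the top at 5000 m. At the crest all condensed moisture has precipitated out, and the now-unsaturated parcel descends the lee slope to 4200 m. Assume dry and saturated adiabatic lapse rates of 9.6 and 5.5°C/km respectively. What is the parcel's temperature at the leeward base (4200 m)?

-7.44°C

800–3000 m, dry: Δz = 2.2 km ⇒ ΔT = -21.12°C; T = -4.12°C
3000–5000 m, saturated: Δz = 2 km ⇒ ΔT = -11°C; T = -15.12°C
5000–4200 m, dry descent: Δz = 0.8 km ⇒ ΔT = +7.68°C; T = -7.44°C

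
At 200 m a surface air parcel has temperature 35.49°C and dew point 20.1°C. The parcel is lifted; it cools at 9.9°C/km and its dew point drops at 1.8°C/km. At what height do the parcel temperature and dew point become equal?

2100 m

T and T_d converge at 9.9 − 1.8 = 8.1°C per km
Height above start = (35.49 − 20.1) / 8.1 = 1.9 km
LCL altitude = 200 m + 1900 m = 2100 m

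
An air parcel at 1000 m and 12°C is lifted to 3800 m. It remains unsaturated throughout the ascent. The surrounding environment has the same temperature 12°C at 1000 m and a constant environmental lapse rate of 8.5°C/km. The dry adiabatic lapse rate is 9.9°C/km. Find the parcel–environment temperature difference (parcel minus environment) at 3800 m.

-3.92°C (parcel cooler than environment)

Parcel:
  1000–3800 m, dry: Δz = 2.8 km ⇒ ΔT = -27.72°C; T = -15.72°C
Environment:
  1000–3800 m, environment: Δz = 2.8 km ⇒ ΔT = -23.8°C; T = -11.8°C
T_parcel − T_env = -15.72 − (-11.8) = -3.92°C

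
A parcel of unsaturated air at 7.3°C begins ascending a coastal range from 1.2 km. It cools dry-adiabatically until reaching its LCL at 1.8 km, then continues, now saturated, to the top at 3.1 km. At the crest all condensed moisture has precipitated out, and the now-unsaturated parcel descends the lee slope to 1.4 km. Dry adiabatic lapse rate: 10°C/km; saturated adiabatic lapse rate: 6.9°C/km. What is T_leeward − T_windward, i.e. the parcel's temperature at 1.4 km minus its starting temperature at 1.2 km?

+2.03°C

From 1200 m to 1800 m (dry): cools by 10 × 0.6 = 6°C, giving 1.3°C.
From 1800 m to 3100 m (saturated): cools by 6.9 × 1.3 = 8.97°C, giving -7.67°C.
From 3100 m to 1400 m (dry descent): warms by 10 × 1.7 = 17°C, giving 9.33°C.
Net change vs windward start: 9.33 − 7.3 = +2.03°C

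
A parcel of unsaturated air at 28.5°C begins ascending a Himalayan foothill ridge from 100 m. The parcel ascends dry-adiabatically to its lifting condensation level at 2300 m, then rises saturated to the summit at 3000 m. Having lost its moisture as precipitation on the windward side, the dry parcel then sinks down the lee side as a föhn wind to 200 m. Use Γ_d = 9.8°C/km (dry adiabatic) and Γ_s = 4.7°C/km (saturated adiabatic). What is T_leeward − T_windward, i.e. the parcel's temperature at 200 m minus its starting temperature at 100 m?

+2.59°C

Dry to 2300 m: -9.8 × 2.2 km = -21.56°C, so T = 6.94°C.
Saturated to 3000 m: -4.7 × 0.7 km = -3.29°C, so T = 3.65°C.
Dry descent to 200 m: +9.8 × 2.8 km = +27.44°C, so T = 31.09°C.
Net change vs windward start: 31.09 − 28.5 = +2.59°C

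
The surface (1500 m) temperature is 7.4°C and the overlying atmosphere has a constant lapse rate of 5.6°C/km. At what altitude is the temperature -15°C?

Height above start = (7.4 − (-15)) / 5.6 = 4 km
Altitude = 1500 m + 4000 m = 5500 m

5500 m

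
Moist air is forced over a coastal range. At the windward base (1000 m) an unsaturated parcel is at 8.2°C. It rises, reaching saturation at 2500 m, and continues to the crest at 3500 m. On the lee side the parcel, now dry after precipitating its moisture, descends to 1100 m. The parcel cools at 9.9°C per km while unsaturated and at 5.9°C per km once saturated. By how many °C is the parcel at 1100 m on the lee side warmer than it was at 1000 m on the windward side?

+3.01°C

1000–2500 m, dry: Δz = 1.5 km ⇒ ΔT = -14.85°C; T = -6.65°C
2500–3500 m, saturated: Δz = 1 km ⇒ ΔT = -5.9°C; T = -12.55°C
3500–1100 m, dry descent: Δz = 2.4 km ⇒ ΔT = +23.76°C; T = 11.21°C
Net change vs windward start: 11.21 − 8.2 = +3.01°C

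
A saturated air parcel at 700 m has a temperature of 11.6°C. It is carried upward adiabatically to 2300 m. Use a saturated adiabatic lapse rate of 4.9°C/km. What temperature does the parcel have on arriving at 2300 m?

700–2300 m, saturated adiabatic: Δz = 1.6 km ⇒ ΔT = -7.84°C; T = 3.76°C

3.76°C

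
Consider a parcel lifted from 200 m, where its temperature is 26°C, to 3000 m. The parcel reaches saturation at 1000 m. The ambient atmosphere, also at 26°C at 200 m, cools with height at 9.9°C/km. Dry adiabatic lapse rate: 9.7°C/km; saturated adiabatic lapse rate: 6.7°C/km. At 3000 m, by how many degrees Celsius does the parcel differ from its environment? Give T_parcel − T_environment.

+6.56°C (parcel warmer than environment)

Parcel:
  200 → 1000 m (dry, 9.7°C/km): ΔT = -9.7 × 0.8 = -7.76°C → T = 18.24°C
  1000 → 3000 m (saturated, 6.7°C/km): ΔT = -6.7 × 2 = -13.4°C → T = 4.84°C
Environment:
  200 → 3000 m (environment, 9.9°C/km): ΔT = -9.9 × 2.8 = -27.72°C → T = -1.72°C
T_parcel − T_env = 4.84 − (-1.72) = +6.56°C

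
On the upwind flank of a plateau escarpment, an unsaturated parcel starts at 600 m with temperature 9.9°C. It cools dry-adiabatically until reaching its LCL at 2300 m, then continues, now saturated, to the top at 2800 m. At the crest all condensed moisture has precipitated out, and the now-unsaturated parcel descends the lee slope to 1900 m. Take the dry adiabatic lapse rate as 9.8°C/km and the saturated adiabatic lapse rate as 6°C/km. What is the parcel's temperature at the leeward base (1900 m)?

600–2300 m, dry: Δz = 1.7 km ⇒ ΔT = -16.66°C; T = -6.76°C
2300–2800 m, saturated: Δz = 0.5 km ⇒ ΔT = -3°C; T = -9.76°C
2800–1900 m, dry descent: Δz = 0.9 km ⇒ ΔT = +8.82°C; T = -0.94°C

-0.94°C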